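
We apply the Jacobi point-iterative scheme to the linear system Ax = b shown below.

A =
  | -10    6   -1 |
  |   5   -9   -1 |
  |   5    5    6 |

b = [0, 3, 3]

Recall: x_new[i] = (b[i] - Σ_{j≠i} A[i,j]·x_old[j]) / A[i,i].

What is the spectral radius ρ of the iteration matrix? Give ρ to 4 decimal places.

0.7981

Split A = D + L + U, D = diag(-10, -9, 6).
T_J = -D⁻¹(L+U): T[1,2] = -(-1)/(-9) = -0.1111; T[1,1] = 0.
  T[0,:] = [+0.0000  +0.6000  -0.1000]
  T[1,:] = [+0.5556  +0.0000  -0.1111]
  T[2,:] = [-0.8333  -0.8333  +0.0000]
|λ(T)| sorted: 0.7981, 0.5768, 0.2213.
ρ(T) = max|λ| = 0.7981; 0.7981 < 1, so it converges for any x₀.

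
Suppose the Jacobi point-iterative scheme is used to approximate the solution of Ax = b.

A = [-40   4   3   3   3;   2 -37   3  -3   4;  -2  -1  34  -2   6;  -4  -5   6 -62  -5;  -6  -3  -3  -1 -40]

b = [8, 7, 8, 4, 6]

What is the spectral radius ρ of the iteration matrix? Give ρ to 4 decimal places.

A = D + L + U where D = diag(-40, -37, 34, -62, -40).
T_J = -D⁻¹(L+U): T[1,2] = -(3)/(-37) = +0.0811; T[1,1] = 0.
  T[0,:] = [+0.0000 +0.1000 +0.0750 +0.0750 +0.0750]
  T[1,:] = [+0.0541 +0.0000 +0.0811 -0.0811 +0.1081]
  T[2,:] = [+0.0588 +0.0294 +0.0000 +0.0588 -0.1765]
  T[3,:] = [-0.0645 -0.0806 +0.0968 +0.0000 -0.0806]
  T[4,:] = [-0.1500 -0.0750 -0.0750 -0.0250 +0.0000]
moduli |λ_i(T)| = 0.1837, 0.1409, 0.1286, 0.1286, 0.0478.
ρ = 0.1837; 0.1837 < 1 ⇒ converges.

0.1837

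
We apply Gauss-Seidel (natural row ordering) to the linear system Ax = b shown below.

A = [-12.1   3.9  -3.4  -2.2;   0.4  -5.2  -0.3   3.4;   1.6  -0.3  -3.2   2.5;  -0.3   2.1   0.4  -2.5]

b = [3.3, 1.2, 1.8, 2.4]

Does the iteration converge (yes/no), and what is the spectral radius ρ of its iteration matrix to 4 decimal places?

yes, ρ = 0.6104

Diagonal D = diag(-12.1, -5.2, -3.2, -2.5); L, U strict lower/upper.
Gauss-Seidel: T = -(D+L)⁻¹U, row 0 first, T[0,2] = -(-3.4)/(-12.1) = -0.2810; later rows by forward substitution.
  T[0,:] = [+0.0000 +0.3223 -0.2810 -0.1818]
  T[1,:] = [+0.0000 +0.0248 -0.0793 +0.6399]
  T[2,:] = [+0.0000 +0.1588 -0.1331 +0.6304]
  T[3,:] = [+0.0000 +0.0076 -0.0542 +0.6602]
eigenvalue magnitudes: 0.6104, 0.0534, 0.0534, 0.0000.
spectral radius ρ = 0.6104; 0.6104 < 1: convergent.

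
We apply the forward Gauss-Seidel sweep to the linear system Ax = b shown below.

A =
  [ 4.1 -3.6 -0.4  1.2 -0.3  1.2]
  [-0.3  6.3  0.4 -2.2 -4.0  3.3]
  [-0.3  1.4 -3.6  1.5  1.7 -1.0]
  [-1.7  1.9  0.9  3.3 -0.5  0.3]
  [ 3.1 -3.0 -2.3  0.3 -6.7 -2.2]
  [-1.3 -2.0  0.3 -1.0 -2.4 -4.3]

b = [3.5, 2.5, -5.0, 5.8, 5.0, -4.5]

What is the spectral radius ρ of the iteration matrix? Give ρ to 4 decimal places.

1.4838

A = D + L + U where D = diag(4.1, 6.3, -3.6, 3.3, -6.7, -4.3).
T_GS = -(D+L)⁻¹U: row 0 first, T[0,2] = -(-0.4)/(4.1) = +0.0976; later rows by forward substitution.
  T[0,:] = [+0.0000 +0.8780 +0.0976 -0.2927 +0.0732 -0.2927]
  T[1,:] = [+0.0000 +0.0418 -0.0588 +0.3353 +0.6384 -0.5377]
  T[2,:] = [+0.0000 -0.0569 -0.0310 +0.5714 +0.7144 -0.4625]
  T[3,:] = [+0.0000 +0.4438 +0.0926 -0.4997 -0.3732 +0.1941]
  T[4,:] = [+0.0000 +0.4269 +0.0863 -0.5041 -0.5139 -0.0555]
  T[5,:] = [+0.0000 -0.6304 -0.0740 +0.3700 +0.1044 +0.2922]
|λ(T)| sorted: 1.4838, 0.8517, 0.0745, 0.0745, 0.0499, 0.0000.
ρ = 1.4838; 1.4838 > 1, so it fails to converge.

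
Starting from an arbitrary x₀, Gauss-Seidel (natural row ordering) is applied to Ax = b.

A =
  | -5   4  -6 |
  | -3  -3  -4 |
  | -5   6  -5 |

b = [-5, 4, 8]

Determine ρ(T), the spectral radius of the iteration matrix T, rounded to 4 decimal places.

1.1597

A = D + L + U where D = diag(-5, -3, -5).
Gauss-Seidel: T = -(D+L)⁻¹U, row 0 first, T[0,1] = -(4)/(-5) = +0.8000; later rows by forward substitution.
  T[0,:] = [+0.0000 +0.8000 -1.2000]
  T[1,:] = [+0.0000 -0.8000 -0.1333]
  T[2,:] = [+0.0000 -1.7600 +1.0400]
|eigenvalues of T|: 1.1597, 0.9197, 0.0000.
ρ = 1.1597; 1.1597 > 1 ⇒ diverges.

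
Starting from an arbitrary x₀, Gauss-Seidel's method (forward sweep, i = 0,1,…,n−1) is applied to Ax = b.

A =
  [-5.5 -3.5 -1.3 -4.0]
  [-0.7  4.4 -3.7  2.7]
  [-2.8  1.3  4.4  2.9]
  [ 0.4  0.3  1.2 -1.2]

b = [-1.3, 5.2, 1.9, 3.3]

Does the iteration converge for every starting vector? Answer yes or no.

no

A = D + L + U where D = diag(-5.5, 4.4, 4.4, -1.2).
Gauss-Seidel: T = -(D+L)⁻¹U, row 0 first, T[0,1] = -(-3.5)/(-5.5) = -0.6364; later rows by forward substitution.
  T[0,:] = [+0.0000  -0.6364  -0.2364  -0.7273]
  T[1,:] = [+0.0000  -0.1012  +0.8033  -0.7293]
  T[2,:] = [+0.0000  -0.3750  -0.3878  -0.9064]
  T[3,:] = [+0.0000  -0.6125  -0.2657  -1.3312]
|eigenvalues of T|: 1.5809, 0.4174, 0.1782, 0.0000.
ρ = 1.5809; 1.5809 > 1: divergent.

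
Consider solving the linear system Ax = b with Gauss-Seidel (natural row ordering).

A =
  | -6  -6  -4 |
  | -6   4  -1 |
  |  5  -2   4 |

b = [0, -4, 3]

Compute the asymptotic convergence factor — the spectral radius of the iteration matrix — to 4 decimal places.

Let D = diag(-6, 4, 4); L, U the strict triangles.
T_GS = -(D+L)⁻¹U: row 0 first, T[0,2] = -(-4)/(-6) = -0.6667; later rows by forward substitution.
  T[0,:] = [+0.0000  -1.0000  -0.6667]
  T[1,:] = [+0.0000  -1.5000  -0.7500]
  T[2,:] = [+0.0000  +0.5000  +0.4583]
|roots of det(T-λI)|: 1.2849, 0.2432, 0.0000.
ρ = 1.2849; 1.2849 > 1: divergent.

1.2849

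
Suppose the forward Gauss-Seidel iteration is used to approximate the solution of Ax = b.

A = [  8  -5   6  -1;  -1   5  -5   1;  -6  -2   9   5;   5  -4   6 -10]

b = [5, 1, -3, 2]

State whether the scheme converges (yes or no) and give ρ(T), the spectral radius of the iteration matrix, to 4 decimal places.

no, ρ = 1.1477

Diagonal D = diag(8, 5, 9, -10); L, U strict lower/upper.
T_GS = -(D+L)⁻¹U: row 0 first, T[0,2] = -(6)/(8) = -0.7500; later rows by forward substitution.
  T[0,:] = [+0.0000 +0.6250 -0.7500 +0.1250]
  T[1,:] = [+0.0000 +0.1250 +0.8500 -0.1750]
  T[2,:] = [+0.0000 +0.4444 -0.3111 -0.5111]
  T[3,:] = [+0.0000 +0.5292 -0.9017 -0.1742]
moduli |λ_i(T)| = 1.1477, 0.4550, 0.3325, 0.0000.
spectral radius ρ = 1.1477; 1.1477 > 1: divergent.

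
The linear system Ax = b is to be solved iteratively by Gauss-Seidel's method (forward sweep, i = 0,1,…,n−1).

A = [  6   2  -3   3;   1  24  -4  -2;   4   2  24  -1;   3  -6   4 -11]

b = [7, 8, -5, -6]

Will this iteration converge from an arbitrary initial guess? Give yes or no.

yes

Write A = D+L+U with D = diag(6, 24, 24, -11).
T_GS = -(D+L)⁻¹U: row 0 first, T[0,2] = -(-3)/(6) = +0.5000; later rows by forward substitution.
  T[0,:] = [+0.0000  -0.3333  +0.5000  -0.5000]
  T[1,:] = [+0.0000  +0.0139  +0.1458  +0.1042]
  T[2,:] = [+0.0000  +0.0544  -0.0955  +0.1163]
  T[3,:] = [+0.0000  -0.0787  +0.0221  -0.1509]
|λ(T)| sorted: 0.2052, 0.0555, 0.0555, 0.0000.
spectral radius ρ = 0.2052; 0.2052 < 1: convergent.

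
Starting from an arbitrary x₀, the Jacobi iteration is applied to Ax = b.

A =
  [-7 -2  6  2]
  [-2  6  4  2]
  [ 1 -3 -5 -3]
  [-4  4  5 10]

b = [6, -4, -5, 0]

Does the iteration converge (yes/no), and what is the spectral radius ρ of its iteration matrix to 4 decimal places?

no, ρ = 1.2561

Let D = diag(-7, 6, -5, 10); L, U the strict triangles.
Jacobi T = -D⁻¹(L+U): T[2,1] = -(-3)/(-5) = -0.6000; T[2,2] = 0.
  T[0,:] = [+0.0000  -0.2857  +0.8571  +0.2857]
  T[1,:] = [+0.3333  +0.0000  -0.6667  -0.3333]
  T[2,:] = [+0.2000  -0.6000  +0.0000  -0.6000]
  T[3,:] = [+0.4000  -0.4000  -0.5000  +0.0000]
eigenvalue magnitudes: 1.2561, 0.5868, 0.5868, 0.1982.
ρ(T) = max|λ| = 1.2561; 1.2561 > 1 ⇒ diverges.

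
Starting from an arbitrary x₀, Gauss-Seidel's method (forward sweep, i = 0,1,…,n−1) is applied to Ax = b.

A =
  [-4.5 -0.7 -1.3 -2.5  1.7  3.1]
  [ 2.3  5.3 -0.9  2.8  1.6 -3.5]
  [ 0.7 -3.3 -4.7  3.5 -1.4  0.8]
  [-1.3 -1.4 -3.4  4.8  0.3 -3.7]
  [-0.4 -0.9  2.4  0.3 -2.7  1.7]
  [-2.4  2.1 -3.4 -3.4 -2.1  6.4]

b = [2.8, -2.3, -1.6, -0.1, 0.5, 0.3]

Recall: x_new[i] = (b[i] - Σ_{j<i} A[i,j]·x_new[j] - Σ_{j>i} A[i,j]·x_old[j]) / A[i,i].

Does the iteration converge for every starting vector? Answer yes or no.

Diagonal D = diag(-4.5, 5.3, -4.7, 4.8, -2.7, 6.4); L, U strict lower/upper.
Gauss-Seidel: T = -(D+L)⁻¹U, row 0 first, T[0,4] = -(1.7)/(-4.5) = +0.3778; later rows by forward substitution.
  T[0,:] = [+0.0000, -0.1556, -0.2889, -0.5556, +0.3778, +0.6889]
  T[1,:] = [+0.0000, +0.0675, +0.2952, -0.2872, -0.4658, +0.3614]
  T[2,:] = [+0.0000, -0.0706, -0.2503, +0.8636, +0.0855, +0.0190]
  T[3,:] = [+0.0000, -0.0724, -0.1694, +0.3775, -0.0355, +1.0763]
  T[4,:] = [+0.0000, -0.0702, -0.2969, +0.9876, +0.1713, +0.5436]
  T[5,:] = [+0.0000, -0.1795, -0.5256, +0.8693, +0.3773, +0.9000]
|eigenvalues of T|: 1.6696, 0.4011, 0.2408, 0.2408, 0.0075, 0.0000.
ρ(T) = max|λ| = 1.6696; 1.6696 > 1, so it fails to converge.

no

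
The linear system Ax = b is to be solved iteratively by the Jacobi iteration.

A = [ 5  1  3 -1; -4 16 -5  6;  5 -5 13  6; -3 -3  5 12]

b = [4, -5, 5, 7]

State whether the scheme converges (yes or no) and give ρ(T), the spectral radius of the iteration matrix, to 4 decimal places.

Split A = D + L + U, D = diag(5, 16, 13, 12).
T_J = -D⁻¹(L+U): T[3,1] = -(-3)/(12) = +0.2500; T[3,3] = 0.
  T[0,:] = [+0.0000, -0.2000, -0.6000, +0.2000]
  T[1,:] = [+0.2500, +0.0000, +0.3125, -0.3750]
  T[2,:] = [-0.3846, +0.3846, +0.0000, -0.4615]
  T[3,:] = [+0.2500, +0.2500, -0.4167, +0.0000]
|roots of det(T-λI)|: 0.8345, 0.6514, 0.3573, 0.3573.
ρ(T) = max|λ| = 0.8345; 0.8345 < 1 ⇒ converges.

yes, ρ = 0.8345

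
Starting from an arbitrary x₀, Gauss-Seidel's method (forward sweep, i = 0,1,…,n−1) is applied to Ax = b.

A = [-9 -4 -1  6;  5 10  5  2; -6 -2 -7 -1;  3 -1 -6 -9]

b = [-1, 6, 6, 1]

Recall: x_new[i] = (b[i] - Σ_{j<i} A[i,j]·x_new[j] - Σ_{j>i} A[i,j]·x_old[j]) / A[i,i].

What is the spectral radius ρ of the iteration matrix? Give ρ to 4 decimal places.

0.8496

Split A = D + L + U, D = diag(-9, 10, -7, -9).
T_GS = -(D+L)⁻¹U: row 0 first, T[0,3] = -(6)/(-9) = +0.6667; later rows by forward substitution.
  T[0,:] = [+0.0000 -0.4444 -0.1111 +0.6667]
  T[1,:] = [+0.0000 +0.2222 -0.4444 -0.5333]
  T[2,:] = [+0.0000 +0.3175 +0.2222 -0.5619]
  T[3,:] = [+0.0000 -0.3845 -0.1358 +0.6561]
moduli |λ_i(T)| = 0.8496, 0.2933, 0.0425, 0.0000.
ρ(T) = max|λ| = 0.8496; 0.8496 < 1: convergent.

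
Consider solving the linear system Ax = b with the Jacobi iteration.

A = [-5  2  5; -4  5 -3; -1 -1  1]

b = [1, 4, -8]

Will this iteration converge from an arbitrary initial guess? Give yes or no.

no

Let D = diag(-5, 5, 1); L, U the strict triangles.
Jacobi: T = -D⁻¹(L+U), T[0,2] = -(5)/(-5) = +1.0000; T[0,0] = 0.
  T[0,:] = [+0.0000  +0.4000  +1.0000]
  T[1,:] = [+0.8000  +0.0000  +0.6000]
  T[2,:] = [+1.0000  +1.0000  +0.0000]
|eigenvalues of T|: 1.6028, 0.8055, 0.8055.
spectral radius ρ = 1.6028; 1.6028 > 1 ⇒ diverges.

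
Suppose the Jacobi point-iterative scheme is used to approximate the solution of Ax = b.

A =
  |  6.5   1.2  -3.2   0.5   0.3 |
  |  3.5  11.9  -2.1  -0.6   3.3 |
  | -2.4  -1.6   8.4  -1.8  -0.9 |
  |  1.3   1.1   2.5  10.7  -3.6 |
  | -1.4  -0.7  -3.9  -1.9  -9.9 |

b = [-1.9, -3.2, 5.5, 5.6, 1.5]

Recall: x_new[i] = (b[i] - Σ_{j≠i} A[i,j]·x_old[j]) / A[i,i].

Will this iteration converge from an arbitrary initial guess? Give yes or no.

yes

Write A = D+L+U with D = diag(6.5, 11.9, 8.4, 10.7, -9.9).
Jacobi T = -D⁻¹(L+U): T[1,2] = -(-2.1)/(11.9) = +0.1765; T[1,1] = 0.
  T[0,:] = [+0.0000, -0.1846, +0.4923, -0.0769, -0.0462]
  T[1,:] = [-0.2941, +0.0000, +0.1765, +0.0504, -0.2773]
  T[2,:] = [+0.2857, +0.1905, +0.0000, +0.2143, +0.1071]
  T[3,:] = [-0.1215, -0.1028, -0.2336, +0.0000, +0.3364]
  T[4,:] = [-0.1414, -0.0707, -0.3939, -0.1919, +0.0000]
|roots of det(T-λI)|: 0.5305, 0.3398, 0.3398, 0.2459, 0.0198.
spectral radius ρ = 0.5305; 0.5305 < 1, so it converges for any x₀.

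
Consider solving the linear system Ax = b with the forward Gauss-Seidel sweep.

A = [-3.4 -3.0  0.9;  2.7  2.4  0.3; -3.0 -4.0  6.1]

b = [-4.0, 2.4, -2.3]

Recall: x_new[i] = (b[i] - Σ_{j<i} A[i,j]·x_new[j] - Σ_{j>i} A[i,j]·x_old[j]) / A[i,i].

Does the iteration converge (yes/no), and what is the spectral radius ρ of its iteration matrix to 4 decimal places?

A = D + L + U where D = diag(-3.4, 2.4, 6.1).
Gauss-Seidel: T = -(D+L)⁻¹U, row 0 first, T[0,1] = -(-3)/(-3.4) = -0.8824; later rows by forward substitution.
  T[0,:] = [+0.0000 -0.8824 +0.2647]
  T[1,:] = [+0.0000 +0.9926 -0.4228]
  T[2,:] = [+0.0000 +0.2170 -0.1471]
eigenvalue magnitudes: 0.9055, 0.0599, 0.0000.
ρ = 0.9055; 0.9055 < 1: convergent.

yes, ρ = 0.9055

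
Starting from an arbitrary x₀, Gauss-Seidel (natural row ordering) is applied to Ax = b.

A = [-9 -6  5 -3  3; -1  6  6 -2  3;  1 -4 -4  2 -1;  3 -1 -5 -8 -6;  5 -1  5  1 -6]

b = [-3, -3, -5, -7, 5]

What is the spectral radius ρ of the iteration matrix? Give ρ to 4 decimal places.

Split A = D + L + U, D = diag(-9, 6, -4, -8, -6).
T_GS = -(D+L)⁻¹U: row 0 first, T[0,2] = -(5)/(-9) = +0.5556; later rows by forward substitution.
  T[0,:] = [+0.0000  -0.6667  +0.5556  -0.3333  +0.3333]
  T[1,:] = [+0.0000  -0.1111  -0.9074  +0.2778  -0.4444]
  T[2,:] = [+0.0000  -0.0556  +1.0463  +0.1389  +0.2778]
  T[3,:] = [+0.0000  -0.2014  -0.3322  -0.2465  -0.7431]
  T[4,:] = [+0.0000  -0.6169  +1.4307  -0.2494  +0.4595]
|λ(T)| sorted: 1.5869, 0.5309, 0.5309, 0.4657, 0.0000.
ρ = 1.5869; 1.5869 > 1: divergent.

1.5869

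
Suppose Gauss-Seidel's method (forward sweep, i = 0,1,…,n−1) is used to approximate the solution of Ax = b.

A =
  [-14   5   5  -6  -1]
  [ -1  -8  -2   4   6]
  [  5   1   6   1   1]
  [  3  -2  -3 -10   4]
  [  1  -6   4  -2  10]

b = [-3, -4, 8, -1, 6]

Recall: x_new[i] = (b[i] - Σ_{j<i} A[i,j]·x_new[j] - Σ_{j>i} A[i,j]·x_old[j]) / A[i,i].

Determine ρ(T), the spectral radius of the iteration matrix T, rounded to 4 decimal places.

0.8677

Let D = diag(-14, -8, 6, -10, 10); L, U the strict triangles.
GS T = -(D+L)⁻¹U: row 0 first, T[0,3] = -(-6)/(-14) = -0.4286; later rows by forward substitution.
  T[0,:] = [+0.0000 +0.3571 +0.3571 -0.4286 -0.0714]
  T[1,:] = [+0.0000 -0.0446 -0.2946 +0.5536 +0.7589]
  T[2,:] = [+0.0000 -0.2902 -0.2485 +0.0982 -0.2336]
  T[3,:] = [+0.0000 +0.2031 +0.2406 -0.2687 +0.2969]
  T[4,:] = [+0.0000 +0.0942 -0.0650 +0.2820 +0.6153]
moduli |λ_i(T)| = 0.8677, 0.7328, 0.0917, 0.0102, 0.0000.
spectral radius ρ = 0.8677; 0.8677 < 1 ⇒ converges.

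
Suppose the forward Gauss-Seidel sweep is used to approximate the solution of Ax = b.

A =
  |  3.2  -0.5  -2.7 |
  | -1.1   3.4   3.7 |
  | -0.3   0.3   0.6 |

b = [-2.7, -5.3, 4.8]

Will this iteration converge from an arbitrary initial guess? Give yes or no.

Diagonal D = diag(3.2, 3.4, 0.6); L, U strict lower/upper.
Gauss-Seidel: T = -(D+L)⁻¹U, row 0 first, T[0,1] = -(-0.5)/(3.2) = +0.1562; later rows by forward substitution.
  T[0,:] = [+0.0000  +0.1562  +0.8438]
  T[1,:] = [+0.0000  +0.0506  -0.8153]
  T[2,:] = [+0.0000  +0.0528  +0.8295]
|λ(T)| sorted: 0.7696, 0.1105, 0.0000.
spectral radius ρ = 0.7696; 0.7696 < 1, so it converges for any x₀.

yes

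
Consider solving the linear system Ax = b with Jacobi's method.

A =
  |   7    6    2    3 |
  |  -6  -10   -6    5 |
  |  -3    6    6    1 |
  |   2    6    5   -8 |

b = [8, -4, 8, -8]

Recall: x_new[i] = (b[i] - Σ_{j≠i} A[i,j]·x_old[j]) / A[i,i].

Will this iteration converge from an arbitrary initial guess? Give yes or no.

Diagonal D = diag(7, -10, 6, -8); L, U strict lower/upper.
T_J = -D⁻¹(L+U): T[3,0] = -(2)/(-8) = +0.2500; T[3,3] = 0.
  T[0,:] = [+0.0000 -0.8571 -0.2857 -0.4286]
  T[1,:] = [-0.6000 +0.0000 -0.6000 +0.5000]
  T[2,:] = [+0.5000 -1.0000 +0.0000 -0.1667]
  T[3,:] = [+0.2500 +0.7500 +0.6250 +0.0000]
eigenvalue magnitudes: 1.1292, 0.9482, 0.2902, 0.1092.
ρ(T) = max|λ| = 1.1292; 1.1292 > 1, so it fails to converge.

no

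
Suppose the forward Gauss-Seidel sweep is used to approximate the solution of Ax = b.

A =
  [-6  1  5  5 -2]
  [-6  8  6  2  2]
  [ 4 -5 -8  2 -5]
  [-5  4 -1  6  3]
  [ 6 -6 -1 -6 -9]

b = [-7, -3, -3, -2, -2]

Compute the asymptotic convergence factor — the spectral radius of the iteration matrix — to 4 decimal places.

Split A = D + L + U, D = diag(-6, 8, -8, 6, -9).
T_GS = -(D+L)⁻¹U: row 0 first, T[0,4] = -(-2)/(-6) = -0.3333; later rows by forward substitution.
  T[0,:] = [+0.0000  +0.1667  +0.8333  +0.8333  -0.3333]
  T[1,:] = [+0.0000  +0.1250  -0.1250  +0.3750  -0.5000]
  T[2,:] = [+0.0000  +0.0052  +0.4948  +0.4323  -0.4792]
  T[3,:] = [+0.0000  +0.0564  +0.8602  +0.5165  -0.5243]
  T[4,:] = [+0.0000  -0.0104  +0.0104  -0.0868  +0.5139]
|λ(T)| sorted: 1.1991, 0.4353, 0.1493, 0.1336, 0.0000.
ρ = 1.1991; 1.1991 > 1: divergent.

1.1991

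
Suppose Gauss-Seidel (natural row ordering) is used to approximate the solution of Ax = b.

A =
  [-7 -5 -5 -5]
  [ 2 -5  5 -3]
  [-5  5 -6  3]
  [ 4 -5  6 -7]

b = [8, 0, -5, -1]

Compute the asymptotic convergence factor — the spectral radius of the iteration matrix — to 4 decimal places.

Diagonal D = diag(-7, -5, -6, -7); L, U strict lower/upper.
T_GS = -(D+L)⁻¹U: row 0 first, T[0,1] = -(-5)/(-7) = -0.7143; later rows by forward substitution.
  T[0,:] = [+0.0000, -0.7143, -0.7143, -0.7143]
  T[1,:] = [+0.0000, -0.2857, +0.7143, -0.8857]
  T[2,:] = [+0.0000, +0.3571, +1.1905, +0.3571]
  T[3,:] = [+0.0000, +0.1020, +0.1020, +0.5306]
|roots of det(T-λI)|: 1.3715, 0.4190, 0.3551, 0.0000.
spectral radius ρ = 1.3715; 1.3715 > 1, so it fails to converge.

1.3715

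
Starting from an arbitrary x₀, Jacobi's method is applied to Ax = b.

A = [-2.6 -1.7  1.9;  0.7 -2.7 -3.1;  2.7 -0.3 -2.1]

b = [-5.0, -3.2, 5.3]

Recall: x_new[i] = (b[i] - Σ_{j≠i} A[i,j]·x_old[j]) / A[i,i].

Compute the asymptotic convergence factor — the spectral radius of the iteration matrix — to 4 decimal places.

Let D = diag(-2.6, -2.7, -2.1); L, U the strict triangles.
T_J = -D⁻¹(L+U): T[2,1] = -(-0.3)/(-2.1) = -0.1429; T[2,2] = 0.
  T[0,:] = [+0.0000  -0.6538  +0.7308]
  T[1,:] = [+0.2593  +0.0000  -1.1481]
  T[2,:] = [+1.2857  -0.1429  +0.0000]
|eigenvalues of T|: 1.2891, 0.8531, 0.8531.
spectral radius ρ = 1.2891; 1.2891 > 1, so it fails to converge.

1.2891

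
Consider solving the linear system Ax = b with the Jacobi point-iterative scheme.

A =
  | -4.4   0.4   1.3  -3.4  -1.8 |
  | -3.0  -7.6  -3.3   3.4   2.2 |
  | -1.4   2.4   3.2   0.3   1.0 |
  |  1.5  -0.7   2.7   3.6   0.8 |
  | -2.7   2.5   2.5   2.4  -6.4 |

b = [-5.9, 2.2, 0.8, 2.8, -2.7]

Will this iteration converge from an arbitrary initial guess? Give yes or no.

no

A = D + L + U where D = diag(-4.4, -7.6, 3.2, 3.6, -6.4).
Jacobi T = -D⁻¹(L+U): T[0,2] = -(1.3)/(-4.4) = +0.2955; T[0,0] = 0.
  T[0,:] = [+0.0000  +0.0909  +0.2955  -0.7727  -0.4091]
  T[1,:] = [-0.3947  +0.0000  -0.4342  +0.4474  +0.2895]
  T[2,:] = [+0.4375  -0.7500  +0.0000  -0.0938  -0.3125]
  T[3,:] = [-0.4167  +0.1944  -0.7500  +0.0000  -0.2222]
  T[4,:] = [-0.4219  +0.3906  +0.3906  +0.3750  +0.0000]
|λ(T)| sorted: 1.3299, 0.7563, 0.5240, 0.5240, 0.3099.
ρ(T) = max|λ| = 1.3299; 1.3299 > 1, so it fails to converge.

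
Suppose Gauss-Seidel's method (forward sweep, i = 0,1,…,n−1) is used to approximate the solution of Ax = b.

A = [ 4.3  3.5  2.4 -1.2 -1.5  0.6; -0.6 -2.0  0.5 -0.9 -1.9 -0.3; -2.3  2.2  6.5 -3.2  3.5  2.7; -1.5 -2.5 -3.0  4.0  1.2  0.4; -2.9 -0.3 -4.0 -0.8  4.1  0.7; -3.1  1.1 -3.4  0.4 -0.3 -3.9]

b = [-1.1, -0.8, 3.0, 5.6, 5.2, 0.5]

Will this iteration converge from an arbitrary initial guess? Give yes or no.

no

Let D = diag(4.3, -2, 6.5, 4, 4.1, -3.9); L, U the strict triangles.
GS T = -(D+L)⁻¹U: row 0 first, T[0,3] = -(-1.2)/(4.3) = +0.2791; later rows by forward substitution.
  T[0,:] = [+0.0000 -0.8140 -0.5581 +0.2791 +0.3488 -0.1395]
  T[1,:] = [+0.0000 +0.2442 +0.4174 -0.5337 -1.0547 -0.1081]
  T[2,:] = [+0.0000 -0.3707 -0.3388 +0.7717 -0.0581 -0.4282]
  T[3,:] = [+0.0000 -0.4306 -0.2025 +0.3499 -0.8719 -0.5410]
  T[4,:] = [+0.0000 -1.0035 -0.7343 +0.9795 -0.0572 -0.8006]
  T[5,:] = [+0.0000 +1.0720 +0.8925 -1.0846 -0.6091 +0.4598]
|roots of det(T-λI)|: 1.2782, 0.6560, 0.2199, 0.2199, 0.1006, 0.0000.
ρ(T) = max|λ| = 1.2782; 1.2782 > 1: divergent.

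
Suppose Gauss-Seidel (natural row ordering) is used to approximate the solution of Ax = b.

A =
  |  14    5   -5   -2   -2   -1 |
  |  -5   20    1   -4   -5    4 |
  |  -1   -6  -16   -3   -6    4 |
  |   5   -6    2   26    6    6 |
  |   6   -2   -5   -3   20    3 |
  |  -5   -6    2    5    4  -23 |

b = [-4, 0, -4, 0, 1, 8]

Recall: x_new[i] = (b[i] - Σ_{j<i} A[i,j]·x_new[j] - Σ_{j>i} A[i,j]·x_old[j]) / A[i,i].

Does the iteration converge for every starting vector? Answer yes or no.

yes

A = D + L + U where D = diag(14, 20, -16, 26, 20, -23).
T_GS = -(D+L)⁻¹U: row 0 first, T[0,1] = -(5)/(14) = -0.3571; later rows by forward substitution.
  T[0,:] = [+0.0000 -0.3571 +0.3571 +0.1429 +0.1429 +0.0714]
  T[1,:] = [+0.0000 -0.0893 +0.0393 +0.2357 +0.2857 -0.1821]
  T[2,:] = [+0.0000 +0.0558 -0.0371 -0.2848 -0.4911 +0.3138]
  T[3,:] = [+0.0000 +0.0438 -0.0568 +0.0488 -0.1545 -0.3107]
  T[4,:] = [+0.0000 +0.1187 -0.1210 -0.0832 -0.1602 -0.1578]
  T[5,:] = [+0.0000 +0.1360 -0.1245 -0.1212 -0.2098 -0.0357]
|λ(T)| sorted: 0.5749, 0.2158, 0.2158, 0.0384, 0.0245, 0.0000.
ρ(T) = max|λ| = 0.5749; 0.5749 < 1, so it converges for any x₀.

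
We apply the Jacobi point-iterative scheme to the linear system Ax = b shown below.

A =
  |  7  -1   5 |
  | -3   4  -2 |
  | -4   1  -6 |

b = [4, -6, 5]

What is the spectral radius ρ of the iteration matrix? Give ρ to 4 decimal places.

Diagonal D = diag(7, 4, -6); L, U strict lower/upper.
T_J = -D⁻¹(L+U): T[2,0] = -(-4)/(-6) = -0.6667; T[2,2] = 0.
  T[0,:] = [+0.0000  +0.1429  -0.7143]
  T[1,:] = [+0.7500  +0.0000  +0.5000]
  T[2,:] = [-0.6667  +0.1667  +0.0000]
eigenvalue magnitudes: 0.9045, 0.6827, 0.2217.
ρ = 0.9045; 0.9045 < 1: convergent.

0.9045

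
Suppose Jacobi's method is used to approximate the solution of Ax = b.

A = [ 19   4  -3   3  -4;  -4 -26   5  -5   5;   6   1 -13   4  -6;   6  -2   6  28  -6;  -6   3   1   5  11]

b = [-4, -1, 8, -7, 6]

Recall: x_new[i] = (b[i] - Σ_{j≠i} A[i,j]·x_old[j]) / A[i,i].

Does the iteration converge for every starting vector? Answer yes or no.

Write A = D+L+U with D = diag(19, -26, -13, 28, 11).
Jacobi: T = -D⁻¹(L+U), T[2,1] = -(1)/(-13) = +0.0769; T[2,2] = 0.
  T[0,:] = [+0.0000 -0.2105 +0.1579 -0.1579 +0.2105]
  T[1,:] = [-0.1538 +0.0000 +0.1923 -0.1923 +0.1923]
  T[2,:] = [+0.4615 +0.0769 +0.0000 +0.3077 -0.4615]
  T[3,:] = [-0.2143 +0.0714 -0.2143 +0.0000 +0.2143]
  T[4,:] = [+0.5455 -0.2727 -0.0909 -0.4545 +0.0000]
|λ(T)| sorted: 0.5863, 0.3916, 0.3916, 0.2083, 0.1167.
ρ = 0.5863; 0.5863 < 1, so it converges for any x₀.

yes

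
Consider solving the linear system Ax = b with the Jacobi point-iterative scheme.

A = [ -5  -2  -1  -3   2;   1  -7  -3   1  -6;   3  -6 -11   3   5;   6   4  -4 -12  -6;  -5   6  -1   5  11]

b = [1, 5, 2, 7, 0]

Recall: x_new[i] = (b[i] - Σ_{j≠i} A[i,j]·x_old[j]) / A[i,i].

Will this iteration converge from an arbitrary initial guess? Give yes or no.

Write A = D+L+U with D = diag(-5, -7, -11, -12, 11).
T_J = -D⁻¹(L+U): T[0,2] = -(-1)/(-5) = -0.2000; T[0,0] = 0.
  T[0,:] = [+0.0000 -0.4000 -0.2000 -0.6000 +0.4000]
  T[1,:] = [+0.1429 +0.0000 -0.4286 +0.1429 -0.8571]
  T[2,:] = [+0.2727 -0.5455 +0.0000 +0.2727 +0.4545]
  T[3,:] = [+0.5000 +0.3333 -0.3333 +0.0000 -0.5000]
  T[4,:] = [+0.4545 -0.5455 +0.0909 -0.4545 +0.0000]
|roots of det(T-λI)|: 1.2276, 0.6173, 0.6173, 0.5688, 0.5688.
spectral radius ρ = 1.2276; 1.2276 > 1: divergent.

no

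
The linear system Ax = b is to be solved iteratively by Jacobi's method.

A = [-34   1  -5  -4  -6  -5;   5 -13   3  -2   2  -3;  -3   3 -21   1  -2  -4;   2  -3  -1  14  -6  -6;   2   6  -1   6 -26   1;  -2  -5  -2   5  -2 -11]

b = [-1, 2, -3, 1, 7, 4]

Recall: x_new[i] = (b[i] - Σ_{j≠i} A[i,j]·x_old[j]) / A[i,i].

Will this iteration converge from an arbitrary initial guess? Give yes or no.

yes

Write A = D+L+U with D = diag(-34, -13, -21, 14, -26, -11).
T_J = -D⁻¹(L+U): T[5,2] = -(-2)/(-11) = -0.1818; T[5,5] = 0.
  T[0,:] = [+0.0000  +0.0294  -0.1471  -0.1176  -0.1765  -0.1471]
  T[1,:] = [+0.3846  +0.0000  +0.2308  -0.1538  +0.1538  -0.2308]
  T[2,:] = [-0.1429  +0.1429  +0.0000  +0.0476  -0.0952  -0.1905]
  T[3,:] = [-0.1429  +0.2143  +0.0714  +0.0000  +0.4286  +0.4286]
  T[4,:] = [+0.0769  +0.2308  -0.0385  +0.2308  +0.0000  +0.0385]
  T[5,:] = [-0.1818  -0.4545  -0.1818  +0.4545  -0.1818  +0.0000]
|eigenvalues of T|: 0.6357, 0.5094, 0.5094, 0.3227, 0.1806, 0.1269.
ρ(T) = max|λ| = 0.6357; 0.6357 < 1, so it converges for any x₀.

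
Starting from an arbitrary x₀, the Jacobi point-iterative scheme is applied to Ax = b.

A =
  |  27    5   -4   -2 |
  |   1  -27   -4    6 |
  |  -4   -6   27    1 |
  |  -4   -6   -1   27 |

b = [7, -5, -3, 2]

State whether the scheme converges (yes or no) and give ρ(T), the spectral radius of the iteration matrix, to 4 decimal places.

Split A = D + L + U, D = diag(27, -27, 27, 27).
T_J = -D⁻¹(L+U): T[1,0] = -(1)/(-27) = +0.0370; T[1,1] = 0.
  T[0,:] = [+0.0000 -0.1852 +0.1481 +0.0741]
  T[1,:] = [+0.0370 +0.0000 -0.1481 +0.2222]
  T[2,:] = [+0.1481 +0.2222 +0.0000 -0.0370]
  T[3,:] = [+0.1481 +0.2222 +0.0370 +0.0000]
|roots of det(T-λI)|: 0.2085, 0.1578, 0.1578, 0.0787.
ρ(T) = max|λ| = 0.2085; 0.2085 < 1, so it converges for any x₀.

yes, ρ = 0.2085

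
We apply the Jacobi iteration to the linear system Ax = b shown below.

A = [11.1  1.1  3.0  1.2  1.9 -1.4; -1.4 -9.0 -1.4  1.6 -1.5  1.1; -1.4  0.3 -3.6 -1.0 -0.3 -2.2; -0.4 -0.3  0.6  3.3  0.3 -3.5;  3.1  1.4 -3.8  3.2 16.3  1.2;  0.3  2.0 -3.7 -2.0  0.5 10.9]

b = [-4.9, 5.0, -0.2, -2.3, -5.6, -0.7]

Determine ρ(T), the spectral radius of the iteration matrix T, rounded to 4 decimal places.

Diagonal D = diag(11.1, -9, -3.6, 3.3, 16.3, 10.9); L, U strict lower/upper.
T_J = -D⁻¹(L+U): T[0,3] = -(1.2)/(11.1) = -0.1081; T[0,0] = 0.
  T[0,:] = [+0.0000, -0.0991, -0.2703, -0.1081, -0.1712, +0.1261]
  T[1,:] = [-0.1556, +0.0000, -0.1556, +0.1778, -0.1667, +0.1222]
  T[2,:] = [-0.3889, +0.0833, +0.0000, -0.2778, -0.0833, -0.6111]
  T[3,:] = [+0.1212, +0.0909, -0.1818, +0.0000, -0.0909, +1.0606]
  T[4,:] = [-0.1902, -0.0859, +0.2331, -0.1963, +0.0000, -0.0736]
  T[5,:] = [-0.0275, -0.1835, +0.3394, +0.1835, -0.0459, +0.0000]
eigenvalue magnitudes: 0.5402, 0.4286, 0.4286, 0.3220, 0.2577, 0.1220.
ρ = 0.5402; 0.5402 < 1 ⇒ converges.

0.5402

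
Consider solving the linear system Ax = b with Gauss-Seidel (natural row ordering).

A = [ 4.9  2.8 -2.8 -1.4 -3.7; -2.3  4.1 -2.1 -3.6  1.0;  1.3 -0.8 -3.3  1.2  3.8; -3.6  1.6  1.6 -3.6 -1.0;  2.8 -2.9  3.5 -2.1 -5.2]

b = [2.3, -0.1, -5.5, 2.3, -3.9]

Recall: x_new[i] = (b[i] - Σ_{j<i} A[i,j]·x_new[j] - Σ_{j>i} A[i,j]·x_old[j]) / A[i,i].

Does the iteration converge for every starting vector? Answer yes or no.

no

Write A = D+L+U with D = diag(4.9, 4.1, -3.3, -3.6, -5.2).
T_GS = -(D+L)⁻¹U: row 0 first, T[0,2] = -(-2.8)/(4.9) = +0.5714; later rows by forward substitution.
  T[0,:] = [+0.0000, -0.5714, +0.5714, +0.2857, +0.7551]
  T[1,:] = [+0.0000, -0.3206, +0.8328, +1.0383, +0.1797]
  T[2,:] = [+0.0000, -0.1474, +0.0232, +0.2245, +1.4054]
  T[3,:] = [+0.0000, +0.3634, -0.1910, +0.2755, -0.3284]
  T[4,:] = [+0.0000, -0.3749, -0.0640, -0.3854, +1.3850]
moduli |λ_i(T)| = 1.3207, 0.6019, 0.5932, 0.0338, 0.0000.
ρ(T) = max|λ| = 1.3207; 1.3207 > 1, so it fails to converge.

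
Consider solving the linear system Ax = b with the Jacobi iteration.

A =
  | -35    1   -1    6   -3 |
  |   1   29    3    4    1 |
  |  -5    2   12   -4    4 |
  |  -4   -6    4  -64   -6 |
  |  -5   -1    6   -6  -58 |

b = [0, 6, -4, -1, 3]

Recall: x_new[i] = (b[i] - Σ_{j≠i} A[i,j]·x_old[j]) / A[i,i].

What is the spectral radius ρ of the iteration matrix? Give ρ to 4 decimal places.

0.2231

Diagonal D = diag(-35, 29, 12, -64, -58); L, U strict lower/upper.
Jacobi: T = -D⁻¹(L+U), T[4,3] = -(-6)/(-58) = -0.1034; T[4,4] = 0.
  T[0,:] = [+0.0000 +0.0286 -0.0286 +0.1714 -0.0857]
  T[1,:] = [-0.0345 +0.0000 -0.1034 -0.1379 -0.0345]
  T[2,:] = [+0.4167 -0.1667 +0.0000 +0.3333 -0.3333]
  T[3,:] = [-0.0625 -0.0938 +0.0625 +0.0000 -0.0938]
  T[4,:] = [-0.0862 -0.0172 +0.1034 -0.1034 +0.0000]
|λ(T)| sorted: 0.2231, 0.1591, 0.1591, 0.1496, 0.1496.
ρ(T) = max|λ| = 0.2231; 0.2231 < 1: convergent.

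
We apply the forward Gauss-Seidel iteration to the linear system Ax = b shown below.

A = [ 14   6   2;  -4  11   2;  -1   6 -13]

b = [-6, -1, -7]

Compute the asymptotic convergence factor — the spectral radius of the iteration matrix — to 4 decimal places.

0.2263

A = D + L + U where D = diag(14, 11, -13).
GS T = -(D+L)⁻¹U: row 0 first, T[0,1] = -(6)/(14) = -0.4286; later rows by forward substitution.
  T[0,:] = [+0.0000, -0.4286, -0.1429]
  T[1,:] = [+0.0000, -0.1558, -0.2338]
  T[2,:] = [+0.0000, -0.0390, -0.0969]
|λ(T)| sorted: 0.2263, 0.0265, 0.0000.
spectral radius ρ = 0.2263; 0.2263 < 1, so it converges for any x₀.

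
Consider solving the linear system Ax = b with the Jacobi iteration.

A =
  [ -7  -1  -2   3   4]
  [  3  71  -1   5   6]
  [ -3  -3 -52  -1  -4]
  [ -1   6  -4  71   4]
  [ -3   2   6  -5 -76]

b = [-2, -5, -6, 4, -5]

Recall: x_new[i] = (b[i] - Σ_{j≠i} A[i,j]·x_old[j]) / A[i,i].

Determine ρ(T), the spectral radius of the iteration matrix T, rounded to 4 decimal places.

0.1788

Diagonal D = diag(-7, 71, -52, 71, -76); L, U strict lower/upper.
Jacobi T = -D⁻¹(L+U): T[1,2] = -(-1)/(71) = +0.0141; T[1,1] = 0.
  T[0,:] = [+0.0000, -0.1429, -0.2857, +0.4286, +0.5714]
  T[1,:] = [-0.0423, +0.0000, +0.0141, -0.0704, -0.0845]
  T[2,:] = [-0.0577, -0.0577, +0.0000, -0.0192, -0.0769]
  T[3,:] = [+0.0141, -0.0845, +0.0563, +0.0000, -0.0563]
  T[4,:] = [-0.0395, +0.0263, +0.0789, -0.0658, +0.0000]
|λ(T)| sorted: 0.1788, 0.1470, 0.1470, 0.0810, 0.0247.
spectral radius ρ = 0.1788; 0.1788 < 1: convergent.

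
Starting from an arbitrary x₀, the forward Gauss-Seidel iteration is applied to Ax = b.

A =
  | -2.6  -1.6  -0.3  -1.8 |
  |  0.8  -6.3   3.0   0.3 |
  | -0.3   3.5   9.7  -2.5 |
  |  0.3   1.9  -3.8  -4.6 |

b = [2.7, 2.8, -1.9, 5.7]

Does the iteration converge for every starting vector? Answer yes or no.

Write A = D+L+U with D = diag(-2.6, -6.3, 9.7, -4.6).
T_GS = -(D+L)⁻¹U: row 0 first, T[0,1] = -(-1.6)/(-2.6) = -0.6154; later rows by forward substitution.
  T[0,:] = [+0.0000, -0.6154, -0.1154, -0.6923]
  T[1,:] = [+0.0000, -0.0781, +0.4615, -0.0403]
  T[2,:] = [+0.0000, +0.0092, -0.1701, +0.2509]
  T[3,:] = [+0.0000, -0.0800, +0.3236, -0.2690]
|λ(T)| sorted: 0.5492, 0.0947, 0.0947, 0.0000.
ρ = 0.5492; 0.5492 < 1: convergent.

yes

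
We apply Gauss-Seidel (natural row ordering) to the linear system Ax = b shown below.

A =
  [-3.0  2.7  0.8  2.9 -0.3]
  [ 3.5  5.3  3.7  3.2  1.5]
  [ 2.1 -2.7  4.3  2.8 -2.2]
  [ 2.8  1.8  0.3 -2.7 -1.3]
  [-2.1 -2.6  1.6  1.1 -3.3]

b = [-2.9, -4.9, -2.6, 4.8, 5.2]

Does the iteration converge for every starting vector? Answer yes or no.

Write A = D+L+U with D = diag(-3, 5.3, 4.3, -2.7, -3.3).
T_GS = -(D+L)⁻¹U: row 0 first, T[0,3] = -(2.9)/(-3) = +0.9667; later rows by forward substitution.
  T[0,:] = [+0.0000, +0.9000, +0.2667, +0.9667, -0.1000]
  T[1,:] = [+0.0000, -0.5943, -0.8742, -1.2421, -0.2170]
  T[2,:] = [+0.0000, -0.8127, -0.6792, -1.9032, +0.4242]
  T[3,:] = [+0.0000, +0.4468, -0.3817, -0.0371, -0.6827]
  T[4,:] = [+0.0000, -0.3496, +0.0625, -0.5716, +0.2127]
eigenvalue magnitudes: 1.5036, 1.0474, 0.4735, 0.1681, 0.0000.
ρ(T) = max|λ| = 1.5036; 1.5036 > 1 ⇒ diverges.

no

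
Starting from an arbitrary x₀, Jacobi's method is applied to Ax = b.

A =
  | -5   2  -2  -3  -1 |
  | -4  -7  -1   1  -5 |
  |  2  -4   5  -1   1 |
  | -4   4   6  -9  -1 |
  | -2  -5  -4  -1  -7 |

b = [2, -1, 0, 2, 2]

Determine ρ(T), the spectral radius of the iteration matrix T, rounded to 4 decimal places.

1.2149

A = D + L + U where D = diag(-5, -7, 5, -9, -7).
T_J = -D⁻¹(L+U): T[4,2] = -(-4)/(-7) = -0.5714; T[4,4] = 0.
  T[0,:] = [+0.0000  +0.4000  -0.4000  -0.6000  -0.2000]
  T[1,:] = [-0.5714  +0.0000  -0.1429  +0.1429  -0.7143]
  T[2,:] = [-0.4000  +0.8000  +0.0000  +0.2000  -0.2000]
  T[3,:] = [-0.4444  +0.4444  +0.6667  +0.0000  -0.1111]
  T[4,:] = [-0.2857  -0.7143  -0.5714  -0.1429  +0.0000]
eigenvalue magnitudes: 1.2149, 0.8529, 0.8529, 0.4870, 0.4826.
ρ(T) = max|λ| = 1.2149; 1.2149 > 1 ⇒ diverges.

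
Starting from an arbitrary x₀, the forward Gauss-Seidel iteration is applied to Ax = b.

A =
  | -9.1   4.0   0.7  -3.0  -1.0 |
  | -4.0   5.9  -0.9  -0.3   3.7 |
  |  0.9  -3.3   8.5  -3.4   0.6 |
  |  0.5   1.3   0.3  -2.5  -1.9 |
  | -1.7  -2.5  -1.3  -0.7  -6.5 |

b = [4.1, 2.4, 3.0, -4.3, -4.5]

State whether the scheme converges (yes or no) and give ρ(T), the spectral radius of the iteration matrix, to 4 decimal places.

Split A = D + L + U, D = diag(-9.1, 5.9, 8.5, -2.5, -6.5).
T_GS = -(D+L)⁻¹U: row 0 first, T[0,2] = -(0.7)/(-9.1) = +0.0769; later rows by forward substitution.
  T[0,:] = [+0.0000, +0.4396, +0.0769, -0.3297, -0.1099]
  T[1,:] = [+0.0000, +0.2980, +0.2047, -0.1727, -0.7016]
  T[2,:] = [+0.0000, +0.0692, +0.0713, +0.3679, -0.3313]
  T[3,:] = [+0.0000, +0.2512, +0.1304, -0.1116, -1.1866]
  T[4,:] = [+0.0000, -0.2705, -0.1272, +0.0911, +0.4926]
|λ(T)| sorted: 0.8443, 0.2202, 0.2202, 0.1303, 0.0000.
ρ(T) = max|λ| = 0.8443; 0.8443 < 1, so it converges for any x₀.

yes, ρ = 0.8443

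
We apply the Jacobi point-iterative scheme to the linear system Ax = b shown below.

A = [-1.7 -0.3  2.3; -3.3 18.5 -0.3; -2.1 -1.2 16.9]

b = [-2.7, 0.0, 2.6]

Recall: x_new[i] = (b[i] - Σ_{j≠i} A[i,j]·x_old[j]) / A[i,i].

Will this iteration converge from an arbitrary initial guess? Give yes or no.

yes

Write A = D+L+U with D = diag(-1.7, 18.5, 16.9).
Jacobi T = -D⁻¹(L+U): T[0,2] = -(2.3)/(-1.7) = +1.3529; T[0,0] = 0.
  T[0,:] = [+0.0000  -0.1765  +1.3529]
  T[1,:] = [+0.1784  +0.0000  +0.0162]
  T[2,:] = [+0.1243  +0.0710  +0.0000]
moduli |λ_i(T)| = 0.4214, 0.2784, 0.1430.
ρ(T) = max|λ| = 0.4214; 0.4214 < 1, so it converges for any x₀.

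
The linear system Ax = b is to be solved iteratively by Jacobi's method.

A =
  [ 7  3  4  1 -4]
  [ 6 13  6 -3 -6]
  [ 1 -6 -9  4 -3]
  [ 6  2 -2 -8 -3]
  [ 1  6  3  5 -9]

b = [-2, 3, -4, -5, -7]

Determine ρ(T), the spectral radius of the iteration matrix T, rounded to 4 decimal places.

Split A = D + L + U, D = diag(7, 13, -9, -8, -9).
Jacobi T = -D⁻¹(L+U): T[1,0] = -(6)/(13) = -0.4615; T[1,1] = 0.
  T[0,:] = [+0.0000  -0.4286  -0.5714  -0.1429  +0.5714]
  T[1,:] = [-0.4615  +0.0000  -0.4615  +0.2308  +0.4615]
  T[2,:] = [+0.1111  -0.6667  +0.0000  +0.4444  -0.3333]
  T[3,:] = [+0.7500  +0.2500  -0.2500  +0.0000  -0.3750]
  T[4,:] = [+0.1111  +0.6667  +0.3333  +0.5556  +0.0000]
|roots of det(T-λI)|: 1.1256, 0.8059, 0.8059, 0.7560, 0.3559.
ρ = 1.1256; 1.1256 > 1: divergent.

1.1256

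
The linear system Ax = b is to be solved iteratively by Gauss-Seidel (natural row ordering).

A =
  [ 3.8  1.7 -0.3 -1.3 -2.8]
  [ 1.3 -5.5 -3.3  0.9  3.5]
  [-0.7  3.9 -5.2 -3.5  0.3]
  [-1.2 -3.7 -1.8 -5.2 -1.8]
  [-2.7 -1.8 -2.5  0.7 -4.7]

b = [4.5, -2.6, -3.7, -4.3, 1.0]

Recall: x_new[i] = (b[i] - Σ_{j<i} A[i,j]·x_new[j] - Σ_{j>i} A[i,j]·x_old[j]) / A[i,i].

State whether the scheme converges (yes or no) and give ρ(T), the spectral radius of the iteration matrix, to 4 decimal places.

no, ρ = 1.5189

Split A = D + L + U, D = diag(3.8, -5.5, -5.2, -5.2, -4.7).
GS T = -(D+L)⁻¹U: row 0 first, T[0,3] = -(-1.3)/(3.8) = +0.3421; later rows by forward substitution.
  T[0,:] = [+0.0000  -0.4474  +0.0789  +0.3421  +0.7368]
  T[1,:] = [+0.0000  -0.1057  -0.5813  +0.2445  +0.8105]
  T[2,:] = [+0.0000  -0.0191  -0.4466  -0.5358  +0.5664]
  T[3,:] = [+0.0000  +0.1851  +0.5500  -0.0675  -1.2890]
  T[4,:] = [+0.0000  +0.3352  +0.4968  -0.0152  -1.2270]
eigenvalue magnitudes: 1.5189, 0.4277, 0.2352, 0.2352, 0.0000.
ρ = 1.5189; 1.5189 > 1 ⇒ diverges.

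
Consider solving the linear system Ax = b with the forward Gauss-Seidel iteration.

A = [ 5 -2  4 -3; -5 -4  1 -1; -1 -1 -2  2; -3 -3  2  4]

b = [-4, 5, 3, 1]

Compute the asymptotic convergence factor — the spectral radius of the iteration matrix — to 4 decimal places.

1.5537

A = D + L + U where D = diag(5, -4, -2, 4).
T_GS = -(D+L)⁻¹U: row 0 first, T[0,1] = -(-2)/(5) = +0.4000; later rows by forward substitution.
  T[0,:] = [+0.0000 +0.4000 -0.8000 +0.6000]
  T[1,:] = [+0.0000 -0.5000 +1.2500 -1.0000]
  T[2,:] = [+0.0000 +0.0500 -0.2250 +1.2000]
  T[3,:] = [+0.0000 -0.1000 +0.4500 -0.9000]
|eigenvalues of T|: 1.5537, 0.2582, 0.1869, 0.0000.
ρ = 1.5537; 1.5537 > 1: divergent.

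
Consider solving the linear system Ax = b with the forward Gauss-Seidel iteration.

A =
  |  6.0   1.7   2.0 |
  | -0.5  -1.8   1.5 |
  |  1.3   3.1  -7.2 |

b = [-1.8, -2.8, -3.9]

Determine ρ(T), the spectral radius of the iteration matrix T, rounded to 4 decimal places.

Split A = D + L + U, D = diag(6, -1.8, -7.2).
GS T = -(D+L)⁻¹U: row 0 first, T[0,1] = -(1.7)/(6) = -0.2833; later rows by forward substitution.
  T[0,:] = [+0.0000, -0.2833, -0.3333]
  T[1,:] = [+0.0000, +0.0787, +0.9259]
  T[2,:] = [+0.0000, -0.0173, +0.3385]
eigenvalue magnitudes: 0.2382, 0.1789, 0.0000.
ρ = 0.2382; 0.2382 < 1 ⇒ converges.

0.2382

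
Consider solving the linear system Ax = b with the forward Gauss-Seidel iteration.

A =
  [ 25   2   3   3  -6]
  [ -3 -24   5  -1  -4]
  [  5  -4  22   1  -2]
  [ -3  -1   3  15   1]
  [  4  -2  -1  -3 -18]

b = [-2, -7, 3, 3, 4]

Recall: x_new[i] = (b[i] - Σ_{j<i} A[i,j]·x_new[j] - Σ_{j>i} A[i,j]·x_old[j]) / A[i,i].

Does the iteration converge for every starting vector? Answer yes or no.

yes

Let D = diag(25, -24, 22, 15, -18); L, U the strict triangles.
GS T = -(D+L)⁻¹U: row 0 first, T[0,3] = -(3)/(25) = -0.1200; later rows by forward substitution.
  T[0,:] = [+0.0000  -0.0800  -0.1200  -0.1200  +0.2400]
  T[1,:] = [+0.0000  +0.0100  +0.2233  -0.0267  -0.1967]
  T[2,:] = [+0.0000  +0.0200  +0.0679  -0.0230  +0.0006]
  T[3,:] = [+0.0000  -0.0193  -0.0227  -0.0212  -0.0319]
  T[4,:] = [+0.0000  -0.0168  -0.0515  -0.0189  +0.0805]
|eigenvalues of T|: 0.1505, 0.0640, 0.0568, 0.0205, 0.0000.
ρ(T) = max|λ| = 0.1505; 0.1505 < 1 ⇒ converges.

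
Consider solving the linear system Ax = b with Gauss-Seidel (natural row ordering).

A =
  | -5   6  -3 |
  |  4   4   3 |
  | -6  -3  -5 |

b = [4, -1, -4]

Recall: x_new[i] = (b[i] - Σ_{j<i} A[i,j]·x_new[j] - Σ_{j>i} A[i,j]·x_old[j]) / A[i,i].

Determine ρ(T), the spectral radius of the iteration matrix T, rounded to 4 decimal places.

1.2524

Split A = D + L + U, D = diag(-5, 4, -5).
GS T = -(D+L)⁻¹U: row 0 first, T[0,2] = -(-3)/(-5) = -0.6000; later rows by forward substitution.
  T[0,:] = [+0.0000  +1.2000  -0.6000]
  T[1,:] = [+0.0000  -1.2000  -0.1500]
  T[2,:] = [+0.0000  -0.7200  +0.8100]
eigenvalue magnitudes: 1.2524, 0.8624, 0.0000.
ρ = 1.2524; 1.2524 > 1 ⇒ diverges.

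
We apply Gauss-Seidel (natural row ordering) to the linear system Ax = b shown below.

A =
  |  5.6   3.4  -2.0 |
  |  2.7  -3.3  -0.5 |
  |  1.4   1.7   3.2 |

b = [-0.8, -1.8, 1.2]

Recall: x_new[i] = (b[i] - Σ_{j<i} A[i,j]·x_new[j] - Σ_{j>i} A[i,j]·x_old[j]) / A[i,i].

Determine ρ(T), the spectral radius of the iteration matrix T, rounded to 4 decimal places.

A = D + L + U where D = diag(5.6, -3.3, 3.2).
T_GS = -(D+L)⁻¹U: row 0 first, T[0,2] = -(-2)/(5.6) = +0.3571; later rows by forward substitution.
  T[0,:] = [+0.0000, -0.6071, +0.3571]
  T[1,:] = [+0.0000, -0.4968, +0.1407]
  T[2,:] = [+0.0000, +0.5295, -0.2310]
|λ(T)| sorted: 0.6674, 0.0603, 0.0000.
spectral radius ρ = 0.6674; 0.6674 < 1: convergent.

0.6674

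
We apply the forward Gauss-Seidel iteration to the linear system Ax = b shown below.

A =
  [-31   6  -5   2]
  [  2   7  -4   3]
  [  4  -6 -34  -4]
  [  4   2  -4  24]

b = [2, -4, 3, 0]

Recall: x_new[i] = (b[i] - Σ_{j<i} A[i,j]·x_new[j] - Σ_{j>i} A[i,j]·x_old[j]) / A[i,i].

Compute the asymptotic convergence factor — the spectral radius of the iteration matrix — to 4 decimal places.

0.2418

A = D + L + U where D = diag(-31, 7, -34, 24).
GS T = -(D+L)⁻¹U: row 0 first, T[0,2] = -(-5)/(-31) = -0.1613; later rows by forward substitution.
  T[0,:] = [+0.0000, +0.1935, -0.1613, +0.0645]
  T[1,:] = [+0.0000, -0.0553, +0.6175, -0.4470]
  T[2,:] = [+0.0000, +0.0325, -0.1279, -0.0312]
  T[3,:] = [+0.0000, -0.0222, -0.0459, +0.0213]
|λ(T)| sorted: 0.2418, 0.1427, 0.0628, 0.0000.
spectral radius ρ = 0.2418; 0.2418 < 1, so it converges for any x₀.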